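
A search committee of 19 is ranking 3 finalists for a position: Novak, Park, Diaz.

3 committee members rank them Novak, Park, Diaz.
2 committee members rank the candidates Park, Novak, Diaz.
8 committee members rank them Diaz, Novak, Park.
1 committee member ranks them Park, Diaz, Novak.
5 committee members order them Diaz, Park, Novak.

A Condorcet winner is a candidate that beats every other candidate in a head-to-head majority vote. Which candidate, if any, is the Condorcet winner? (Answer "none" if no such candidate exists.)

Check each pair by majority over 19 ballots:
Novak–Park: Novak 11–8.
Novak vs Diaz: Novak preferred on 3+2 = 5 ballots; Diaz wins 14–5.
Park–Diaz: Diaz 13–6.
Diaz defeats every rival head-to-head and is the Condorcet winner.

Diaz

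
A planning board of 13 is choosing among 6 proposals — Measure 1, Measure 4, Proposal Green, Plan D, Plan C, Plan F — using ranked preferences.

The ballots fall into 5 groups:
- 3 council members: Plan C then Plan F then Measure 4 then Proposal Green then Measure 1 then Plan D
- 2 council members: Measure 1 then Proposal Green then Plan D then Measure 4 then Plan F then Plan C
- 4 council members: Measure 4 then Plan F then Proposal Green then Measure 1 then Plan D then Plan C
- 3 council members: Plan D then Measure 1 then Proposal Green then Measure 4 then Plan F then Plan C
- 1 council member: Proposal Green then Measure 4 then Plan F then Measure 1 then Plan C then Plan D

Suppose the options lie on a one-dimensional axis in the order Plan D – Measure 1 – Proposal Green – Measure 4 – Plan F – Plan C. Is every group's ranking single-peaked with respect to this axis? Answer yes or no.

yes

Axis positions: Plan D=1, Measure 1=2, Proposal Green=3, Measure 4=4, Plan F=5, Plan C=6.
Group 1 (peak Plan C at position 6): ranking walks positions 6-5-4-3-2-1, expanding outward from the peak — single-peaked.
Group 2 (peak Measure 1 at position 2): ranking walks positions 2-3-1-4-5-6, expanding outward from the peak — single-peaked.
Group 3 (peak Measure 4 at position 4): ranking walks positions 4-5-3-2-1-6, expanding outward from the peak — single-peaked.
Group 4 (peak Plan D at position 1): ranking walks positions 1-2-3-4-5-6, expanding outward from the peak — single-peaked.
Group 5 (peak Proposal Green at position 3): ranking walks positions 3-4-5-2-6-1, expanding outward from the peak — single-peaked.
Every ranking is single-peaked on this axis.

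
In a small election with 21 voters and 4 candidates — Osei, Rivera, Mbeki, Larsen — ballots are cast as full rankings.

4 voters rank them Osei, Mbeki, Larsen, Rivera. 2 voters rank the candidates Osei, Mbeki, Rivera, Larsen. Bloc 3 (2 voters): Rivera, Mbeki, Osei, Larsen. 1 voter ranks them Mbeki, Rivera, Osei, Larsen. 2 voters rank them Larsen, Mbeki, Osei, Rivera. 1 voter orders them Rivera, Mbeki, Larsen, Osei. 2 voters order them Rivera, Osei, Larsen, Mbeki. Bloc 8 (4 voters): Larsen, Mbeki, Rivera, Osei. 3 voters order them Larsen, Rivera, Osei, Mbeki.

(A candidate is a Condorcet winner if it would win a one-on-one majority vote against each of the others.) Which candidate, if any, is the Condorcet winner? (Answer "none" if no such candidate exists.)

Pairwise majorities:
Osei vs Rivera: Osei preferred on 4+2+2 = 8 ballots; Rivera wins 13–8.
Osei–Mbeki: Osei 11–10.
Osei–Larsen: Osei 11–10.
Rivera vs Mbeki: Rivera preferred on 2+1+2+3 = 8 ballots; Mbeki wins 13–8.
Rivera vs Larsen: Larsen wins 13–8.
Mbeki–Larsen: Larsen 11–10.
No candidate is unbeaten: Osei loses to Rivera; Rivera loses to Mbeki; Mbeki loses to Osei; Larsen loses to Osei. In particular Osei beats Mbeki beats Rivera beats Osei is a majority cycle — no Condorcet winner exists.

none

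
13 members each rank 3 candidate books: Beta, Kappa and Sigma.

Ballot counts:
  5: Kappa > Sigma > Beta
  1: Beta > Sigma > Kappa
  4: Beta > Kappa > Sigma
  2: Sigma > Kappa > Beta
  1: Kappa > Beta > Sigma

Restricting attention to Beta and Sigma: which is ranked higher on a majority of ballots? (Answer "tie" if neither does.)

Ballots ranking Beta above Sigma: 1 + 4 + 1 = 6.
Ballots ranking Sigma above Beta: 13 − 6 = 7.
Sigma wins the head-to-head 7–6.

Sigma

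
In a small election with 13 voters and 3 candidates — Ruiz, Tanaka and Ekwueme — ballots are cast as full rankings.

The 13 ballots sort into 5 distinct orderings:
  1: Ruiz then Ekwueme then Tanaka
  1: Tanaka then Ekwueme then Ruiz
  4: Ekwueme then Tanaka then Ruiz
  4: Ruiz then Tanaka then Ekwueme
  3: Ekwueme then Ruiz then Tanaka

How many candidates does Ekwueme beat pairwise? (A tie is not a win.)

Ekwueme against each rival (13 voters):
Ekwueme vs Ruiz: Ekwueme, 8–5.
Ekwueme vs Tanaka: Ekwueme is ranked higher on 1+4+3 = 8 ballots, Tanaka on 5. Ekwueme wins 8–5.
Ekwueme beats Ruiz, Tanaka — 2 pairwise wins.

2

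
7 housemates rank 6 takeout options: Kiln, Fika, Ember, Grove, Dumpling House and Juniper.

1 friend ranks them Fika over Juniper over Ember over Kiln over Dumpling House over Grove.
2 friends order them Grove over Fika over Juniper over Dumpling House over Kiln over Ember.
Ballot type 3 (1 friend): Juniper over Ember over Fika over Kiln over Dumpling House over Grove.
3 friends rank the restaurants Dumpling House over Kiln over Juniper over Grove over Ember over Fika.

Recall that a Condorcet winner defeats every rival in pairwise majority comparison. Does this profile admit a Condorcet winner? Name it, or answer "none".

Head-to-head results (7 friends):
Kiln–Fika: Fika 4–3.
Kiln–Ember: Kiln 5–2.
Kiln–Grove: Kiln 5–2.
Kiln–Dumpling House: Dumpling House 5–2.
Kiln vs Juniper: Juniper wins 4–3.
Fika–Ember: Ember 4–3.
Fika vs Grove: Grove, 5–2.
Fika vs Dumpling House: Fika wins 4–3.
Fika–Juniper: Juniper 4–3.
Ember vs Grove: Grove, 5–2.
Ember–Dumpling House: Dumpling House 5–2.
Ember vs Juniper: Juniper wins 7–0.
Grove vs Dumpling House: Dumpling House wins 5–2.
Grove vs Juniper: Juniper, 5–2.
Dumpling House–Juniper: Juniper 4–3.
Juniper beats each of Kiln, Fika, Ember, Grove, Dumpling House — Juniper is the Condorcet winner.

Juniper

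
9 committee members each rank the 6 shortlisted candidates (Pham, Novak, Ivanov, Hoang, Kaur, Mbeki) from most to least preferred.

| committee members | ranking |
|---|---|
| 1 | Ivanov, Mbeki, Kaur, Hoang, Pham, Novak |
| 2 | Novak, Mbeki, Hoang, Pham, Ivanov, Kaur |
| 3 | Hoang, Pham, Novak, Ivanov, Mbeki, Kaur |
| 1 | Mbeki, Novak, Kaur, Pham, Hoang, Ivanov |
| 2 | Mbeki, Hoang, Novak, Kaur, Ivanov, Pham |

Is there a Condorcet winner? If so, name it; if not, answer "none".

none

Head-to-head results (9 committee members):
Pham vs Novak: Novak, 5–4.
Pham vs Ivanov: Pham, 6–3.
Pham vs Hoang: Hoang, 8–1.
Pham vs Kaur: Pham wins 5–4.
Pham vs Mbeki: Mbeki, 6–3.
Novak–Ivanov: Novak 8–1.
Novak vs Hoang: Hoang, 6–3.
Novak–Kaur: Novak 8–1.
Novak–Mbeki: Novak 5–4.
Ivanov vs Hoang: Hoang wins 8–1.
Ivanov–Kaur: Ivanov 6–3.
Ivanov–Mbeki: Mbeki 5–4.
Hoang–Kaur: Hoang 7–2.
Hoang vs Mbeki: Mbeki wins 6–3.
Kaur vs Mbeki: Mbeki, 9–0.
Every candidate loses at least once (Pham loses to Novak; Novak loses to Hoang; Ivanov loses to Pham; Hoang loses to Mbeki; Kaur loses to Pham; Mbeki loses to Novak). The majority relation contains the cycle Novak > Mbeki > Hoang > Novak, so there is no Condorcet winner.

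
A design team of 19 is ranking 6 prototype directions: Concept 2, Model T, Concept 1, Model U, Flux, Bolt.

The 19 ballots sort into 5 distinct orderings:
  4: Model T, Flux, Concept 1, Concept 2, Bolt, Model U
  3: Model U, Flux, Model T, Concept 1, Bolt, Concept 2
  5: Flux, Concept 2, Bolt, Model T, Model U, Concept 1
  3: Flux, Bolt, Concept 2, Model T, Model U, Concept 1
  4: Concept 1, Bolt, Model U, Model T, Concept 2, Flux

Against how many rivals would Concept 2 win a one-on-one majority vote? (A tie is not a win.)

1

Concept 2 against each rival (19 engineers):
Concept 2 vs Model T: 8 to 11, Model T.
Concept 2 vs Concept 1: Concept 1 wins 11–8.
Concept 2 vs Model U: Concept 2 preferred on 4+5+3 = 12 ballots; Concept 2 wins 12–7.
Concept 2 vs Flux: Concept 2 is ranked higher on 4 ballots, Flux on 15. Flux wins 15–4.
Concept 2–Bolt: Bolt 10–9.
Concept 2 beats Model U; loses to Model T, Concept 1, Flux, Bolt — 1 pairwise win.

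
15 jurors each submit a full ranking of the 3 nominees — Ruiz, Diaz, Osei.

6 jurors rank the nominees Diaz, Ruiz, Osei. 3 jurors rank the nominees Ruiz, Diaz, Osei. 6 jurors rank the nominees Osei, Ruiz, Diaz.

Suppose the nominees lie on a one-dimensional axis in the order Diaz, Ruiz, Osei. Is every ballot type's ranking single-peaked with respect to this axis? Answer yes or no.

yes

Axis positions: Diaz=1, Ruiz=2, Osei=3.
Ballot type 1 (peak Diaz at position 1): ranking walks positions 1-2-3, expanding outward from the peak — single-peaked.
Ballot type 2 (peak Ruiz at position 2): ranking walks positions 2-1-3, expanding outward from the peak — single-peaked.
Ballot type 3 (peak Osei at position 3): ranking walks positions 3-2-1, expanding outward from the peak — single-peaked.
Every ranking is single-peaked on this axis.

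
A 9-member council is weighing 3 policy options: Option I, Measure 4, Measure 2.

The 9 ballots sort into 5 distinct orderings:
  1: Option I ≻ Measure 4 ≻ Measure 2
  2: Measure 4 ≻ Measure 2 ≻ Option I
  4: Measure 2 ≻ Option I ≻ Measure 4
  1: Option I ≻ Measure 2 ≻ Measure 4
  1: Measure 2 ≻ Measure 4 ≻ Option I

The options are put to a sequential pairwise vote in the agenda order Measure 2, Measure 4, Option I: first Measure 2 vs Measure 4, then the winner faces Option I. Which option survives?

Round 1: Measure 2 vs Measure 4 — 6–3, Measure 2 advances.
Round 2: Measure 2 vs Option I — 7–2, Measure 2 advances.
Measure 2 survives the agenda.

Measure 2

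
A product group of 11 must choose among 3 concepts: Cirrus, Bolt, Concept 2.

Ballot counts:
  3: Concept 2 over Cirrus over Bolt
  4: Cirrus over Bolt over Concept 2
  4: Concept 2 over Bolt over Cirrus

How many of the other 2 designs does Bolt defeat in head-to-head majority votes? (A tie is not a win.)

Bolt against each rival (11 engineers):
Bolt vs Cirrus: Bolt is ranked higher on 4 ballots, Cirrus on 7. Cirrus wins 7–4.
Bolt vs Concept 2: 4 for Bolt, 7 for Concept 2 — Concept 2 by 7–4.
Bolt beats no one; loses to Cirrus, Concept 2 — 0 pairwise wins.

0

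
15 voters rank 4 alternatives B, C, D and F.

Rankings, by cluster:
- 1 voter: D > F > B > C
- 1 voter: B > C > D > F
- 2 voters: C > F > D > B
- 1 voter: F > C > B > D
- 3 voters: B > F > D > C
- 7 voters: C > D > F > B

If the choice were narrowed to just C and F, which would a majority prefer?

C

Ballots ranking C above F: 1 + 2 + 7 = 10.
Ballots ranking F above C: 15 − 10 = 5.
C wins the head-to-head 10–5.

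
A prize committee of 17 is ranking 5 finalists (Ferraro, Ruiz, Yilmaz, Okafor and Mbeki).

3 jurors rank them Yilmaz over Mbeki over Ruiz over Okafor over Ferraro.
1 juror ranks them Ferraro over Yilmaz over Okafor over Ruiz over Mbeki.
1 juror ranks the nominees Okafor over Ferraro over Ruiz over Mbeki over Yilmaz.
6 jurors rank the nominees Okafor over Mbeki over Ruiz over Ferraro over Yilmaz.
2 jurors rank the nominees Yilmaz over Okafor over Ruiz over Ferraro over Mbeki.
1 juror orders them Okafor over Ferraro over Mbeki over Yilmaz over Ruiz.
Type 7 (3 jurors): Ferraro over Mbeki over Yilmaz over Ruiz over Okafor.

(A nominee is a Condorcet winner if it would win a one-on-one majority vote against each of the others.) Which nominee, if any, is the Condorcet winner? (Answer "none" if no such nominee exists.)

Head-to-head results (17 jurors):
Ferraro–Ruiz: Ruiz 11–6.
Ferraro vs Yilmaz: Ferraro, 12–5.
Ferraro–Okafor: Okafor 13–4.
Ferraro vs Mbeki: Mbeki, 9–8.
Ruiz–Yilmaz: Yilmaz 10–7.
Ruiz vs Okafor: Okafor, 11–6.
Ruiz–Mbeki: Mbeki 13–4.
Yilmaz vs Okafor: Yilmaz, 9–8.
Yilmaz vs Mbeki: Mbeki, 11–6.
Okafor vs Mbeki: Okafor, 11–6.
Every nominee loses at least once (Ferraro loses to Ruiz; Ruiz loses to Yilmaz; Yilmaz loses to Ferraro; Okafor loses to Yilmaz; Mbeki loses to Okafor). The majority relation contains the cycle Ferraro → Yilmaz → Ruiz → Ferraro, so there is no Condorcet winner.

none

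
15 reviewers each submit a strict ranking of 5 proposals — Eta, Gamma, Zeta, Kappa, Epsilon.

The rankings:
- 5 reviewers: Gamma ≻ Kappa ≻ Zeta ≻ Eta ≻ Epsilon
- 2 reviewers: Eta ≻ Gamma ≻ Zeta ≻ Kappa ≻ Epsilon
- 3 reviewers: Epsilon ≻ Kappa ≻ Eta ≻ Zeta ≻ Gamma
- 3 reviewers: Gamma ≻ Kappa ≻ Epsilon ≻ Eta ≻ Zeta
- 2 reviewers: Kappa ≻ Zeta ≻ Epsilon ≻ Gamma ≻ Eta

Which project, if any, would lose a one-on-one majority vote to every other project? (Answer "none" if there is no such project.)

Head-to-head results (15 reviewers):
Eta vs Gamma: Gamma wins 10–5.
Eta vs Zeta: Eta is ranked higher on 2+3+3 = 8 ballots, Zeta on 7. Eta wins 8–7.
Eta vs Kappa: 2 to 13, Kappa.
Eta vs Epsilon: Epsilon wins 8–7.
Gamma vs Zeta: 5+2+3 = 10 for Gamma, 5 for Zeta — Gamma by 10–5.
Gamma vs Kappa: Gamma, 10–5.
Gamma–Epsilon: Gamma 10–5.
Zeta vs Kappa: Kappa, 13–2.
Zeta–Epsilon: Zeta 9–6.
Kappa vs Epsilon: Kappa preferred on 5+2+3+2 = 12 ballots; Kappa wins 12–3.
Every project wins at least one matchup (Eta beats Zeta; Gamma beats Eta; Zeta beats Epsilon; Kappa beats Eta; Epsilon beats Eta), so there is no Condorcet loser.

none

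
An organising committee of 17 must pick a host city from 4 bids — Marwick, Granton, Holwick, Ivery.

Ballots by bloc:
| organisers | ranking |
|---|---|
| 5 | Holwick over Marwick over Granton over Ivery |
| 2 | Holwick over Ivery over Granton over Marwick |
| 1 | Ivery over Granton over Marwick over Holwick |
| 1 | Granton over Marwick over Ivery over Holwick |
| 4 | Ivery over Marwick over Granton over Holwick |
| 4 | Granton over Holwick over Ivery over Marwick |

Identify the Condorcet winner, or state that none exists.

none

Head-to-head results (17 organisers):
Marwick vs Granton: Marwick wins 9–8.
Marwick vs Holwick: Holwick wins 11–6.
Marwick–Ivery: Ivery 11–6.
Granton vs Holwick: Granton wins 10–7.
Granton vs Ivery: Granton, 10–7.
Holwick vs Ivery: Holwick, 11–6.
Every city loses at least once (Marwick loses to Holwick; Granton loses to Marwick; Holwick loses to Granton; Ivery loses to Granton). The majority relation contains the cycle Marwick → Granton → Holwick → Marwick, so there is no Condorcet winner.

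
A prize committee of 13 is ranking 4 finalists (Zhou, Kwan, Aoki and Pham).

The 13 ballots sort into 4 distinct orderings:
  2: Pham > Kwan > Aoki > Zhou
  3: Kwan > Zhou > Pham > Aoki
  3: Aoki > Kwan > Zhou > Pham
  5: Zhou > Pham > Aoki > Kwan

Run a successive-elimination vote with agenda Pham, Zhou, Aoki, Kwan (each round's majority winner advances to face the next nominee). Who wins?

Kwan

Round 1: Pham vs Zhou — 2–11, Zhou advances.
Round 2: Zhou vs Aoki — 8–5, Zhou advances.
Round 3: Zhou vs Kwan — 5–8, Kwan advances.
Kwan survives the agenda.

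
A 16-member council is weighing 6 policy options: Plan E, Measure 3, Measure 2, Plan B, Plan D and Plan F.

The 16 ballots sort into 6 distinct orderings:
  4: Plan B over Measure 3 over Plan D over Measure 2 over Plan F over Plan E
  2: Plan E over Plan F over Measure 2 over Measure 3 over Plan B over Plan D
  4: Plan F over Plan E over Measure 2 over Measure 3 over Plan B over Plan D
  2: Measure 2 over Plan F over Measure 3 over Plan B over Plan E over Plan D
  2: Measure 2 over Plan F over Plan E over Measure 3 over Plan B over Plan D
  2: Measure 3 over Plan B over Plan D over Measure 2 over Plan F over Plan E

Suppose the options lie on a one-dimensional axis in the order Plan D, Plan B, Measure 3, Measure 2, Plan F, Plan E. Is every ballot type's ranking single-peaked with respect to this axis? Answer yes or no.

yes

Axis positions: Plan D=1, Plan B=2, Measure 3=3, Measure 2=4, Plan F=5, Plan E=6.
Ballot type 1 (peak Plan B at position 2): ranking walks positions 2-3-1-4-5-6, expanding outward from the peak — single-peaked.
Ballot type 2 (peak Plan E at position 6): ranking walks positions 6-5-4-3-2-1, expanding outward from the peak — single-peaked.
Ballot type 3 (peak Plan F at position 5): ranking walks positions 5-6-4-3-2-1, expanding outward from the peak — single-peaked.
Ballot type 4 (peak Measure 2 at position 4): ranking walks positions 4-5-3-2-6-1, expanding outward from the peak — single-peaked.
Ballot type 5 (peak Measure 2 at position 4): ranking walks positions 4-5-6-3-2-1, expanding outward from the peak — single-peaked.
Ballot type 6 (peak Measure 3 at position 3): ranking walks positions 3-2-1-4-5-6, expanding outward from the peak — single-peaked.
Every ranking is single-peaked on this axis.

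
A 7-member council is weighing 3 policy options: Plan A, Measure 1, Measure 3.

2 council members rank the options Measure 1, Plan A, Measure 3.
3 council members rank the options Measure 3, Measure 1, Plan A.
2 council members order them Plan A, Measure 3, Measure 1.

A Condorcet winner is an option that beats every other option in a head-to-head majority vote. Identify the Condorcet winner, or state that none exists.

Pairwise majorities:
Plan A vs Measure 1: Measure 1, 5–2.
Plan A vs Measure 3: Plan A wins 4–3.
Measure 1 vs Measure 3: Measure 3, 5–2.
No option is unbeaten: Plan A loses to Measure 1; Measure 1 loses to Measure 3; Measure 3 loses to Plan A. In particular Plan A beats Measure 3 beats Measure 1 beats Plan A is a majority cycle — no Condorcet winner exists.

none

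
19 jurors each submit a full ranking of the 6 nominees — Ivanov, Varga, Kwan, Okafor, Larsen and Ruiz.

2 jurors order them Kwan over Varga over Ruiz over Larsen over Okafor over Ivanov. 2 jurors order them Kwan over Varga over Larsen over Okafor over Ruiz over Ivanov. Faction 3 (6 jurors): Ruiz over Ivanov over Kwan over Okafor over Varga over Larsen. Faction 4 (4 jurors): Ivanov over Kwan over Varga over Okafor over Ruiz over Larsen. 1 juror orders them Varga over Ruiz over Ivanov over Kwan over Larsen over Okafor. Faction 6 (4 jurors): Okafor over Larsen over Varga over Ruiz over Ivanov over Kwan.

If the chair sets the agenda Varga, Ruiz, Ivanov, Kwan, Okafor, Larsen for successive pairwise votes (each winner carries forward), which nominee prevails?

Round 1: Varga vs Ruiz — 13–6, Varga advances.
Round 2: Varga vs Ivanov — 9–10, Ivanov advances.
Round 3: Ivanov vs Kwan — 15–4, Ivanov advances.
Round 4: Ivanov vs Okafor — 11–8, Ivanov advances.
Round 5: Ivanov vs Larsen — 11–8, Ivanov advances.
Ivanov survives the agenda.

Ivanov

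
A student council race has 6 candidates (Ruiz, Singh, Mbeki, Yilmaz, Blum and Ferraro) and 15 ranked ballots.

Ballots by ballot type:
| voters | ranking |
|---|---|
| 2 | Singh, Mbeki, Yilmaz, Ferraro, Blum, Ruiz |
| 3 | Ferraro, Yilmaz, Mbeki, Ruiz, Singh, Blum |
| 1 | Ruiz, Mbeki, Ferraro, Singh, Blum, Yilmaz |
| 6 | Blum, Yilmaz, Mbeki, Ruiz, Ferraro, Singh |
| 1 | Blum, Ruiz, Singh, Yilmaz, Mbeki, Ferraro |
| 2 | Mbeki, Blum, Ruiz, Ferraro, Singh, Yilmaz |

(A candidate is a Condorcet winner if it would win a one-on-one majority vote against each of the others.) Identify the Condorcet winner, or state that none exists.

Check each pair by majority over 15 ballots:
Ruiz–Singh: Ruiz 13–2.
Ruiz vs Mbeki: Mbeki, 13–2.
Ruiz vs Yilmaz: Yilmaz wins 11–4.
Ruiz–Blum: Blum 11–4.
Ruiz vs Ferraro: Ruiz wins 10–5.
Singh vs Mbeki: Mbeki, 12–3.
Singh–Yilmaz: Yilmaz 9–6.
Singh vs Blum: Blum, 9–6.
Singh vs Ferraro: Ferraro wins 12–3.
Mbeki–Yilmaz: Yilmaz 10–5.
Mbeki–Blum: Mbeki 8–7.
Mbeki vs Ferraro: Mbeki, 12–3.
Yilmaz vs Blum: Blum, 10–5.
Yilmaz–Ferraro: Yilmaz 9–6.
Blum–Ferraro: Blum 9–6.
Each candidate drops at least one matchup (Ruiz loses to Mbeki; Singh loses to Ruiz; Mbeki loses to Yilmaz; Yilmaz loses to Blum; Blum loses to Mbeki; Ferraro loses to Ruiz); the cycle Mbeki → Blum → Yilmaz → Mbeki rules out a Condorcet winner.

none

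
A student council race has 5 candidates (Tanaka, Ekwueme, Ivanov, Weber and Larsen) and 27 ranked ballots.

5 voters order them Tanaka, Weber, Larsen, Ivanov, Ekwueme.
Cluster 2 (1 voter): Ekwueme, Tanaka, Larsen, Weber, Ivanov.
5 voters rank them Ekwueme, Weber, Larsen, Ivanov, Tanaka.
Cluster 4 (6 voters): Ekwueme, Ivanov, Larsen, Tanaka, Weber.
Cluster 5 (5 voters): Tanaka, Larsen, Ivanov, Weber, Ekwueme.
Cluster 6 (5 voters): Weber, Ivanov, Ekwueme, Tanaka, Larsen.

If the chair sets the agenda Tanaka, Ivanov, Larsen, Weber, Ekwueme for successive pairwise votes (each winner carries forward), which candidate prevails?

Round 1: Tanaka vs Ivanov — 11–16, Ivanov advances.
Round 2: Ivanov vs Larsen — 11–16, Larsen advances.
Round 3: Larsen vs Weber — 12–15, Weber advances.
Round 4: Weber vs Ekwueme — 15–12, Weber advances.
The agenda winner is Weber.

Weber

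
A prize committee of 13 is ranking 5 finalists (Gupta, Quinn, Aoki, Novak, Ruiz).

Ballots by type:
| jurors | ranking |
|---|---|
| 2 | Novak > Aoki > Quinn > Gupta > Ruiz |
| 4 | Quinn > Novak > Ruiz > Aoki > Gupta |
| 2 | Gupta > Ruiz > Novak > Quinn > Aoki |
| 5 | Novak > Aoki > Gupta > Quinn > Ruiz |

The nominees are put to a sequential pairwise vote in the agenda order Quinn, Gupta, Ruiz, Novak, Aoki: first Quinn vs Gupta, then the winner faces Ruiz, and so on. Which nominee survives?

Round 1: Quinn vs Gupta — 6–7, Gupta advances.
Round 2: Gupta vs Ruiz — 9–4, Gupta advances.
Round 3: Gupta vs Novak — 2–11, Novak advances.
Round 4: Novak vs Aoki — 13–0, Novak advances.
The agenda winner is Novak.

Novak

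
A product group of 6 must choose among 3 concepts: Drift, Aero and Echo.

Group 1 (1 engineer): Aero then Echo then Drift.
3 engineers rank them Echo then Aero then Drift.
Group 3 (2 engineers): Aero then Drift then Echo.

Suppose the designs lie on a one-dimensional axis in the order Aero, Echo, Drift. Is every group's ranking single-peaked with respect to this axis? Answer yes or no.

Axis positions: Aero=1, Echo=2, Drift=3.
Group 1 (peak Aero at position 1): ranking walks positions 1-2-3, expanding outward from the peak — single-peaked.
Group 2 (peak Echo at position 2): ranking walks positions 2-1-3, expanding outward from the peak — single-peaked.
Group 3: ranking walks positions 1-3-2; Drift is ranked above Echo even though Echo lies between Drift and the peak Aero on the axis — preferences dip and rise again. Not single-peaked.
Group 3 violates single-peakedness, so the profile is not single-peaked on this axis.

no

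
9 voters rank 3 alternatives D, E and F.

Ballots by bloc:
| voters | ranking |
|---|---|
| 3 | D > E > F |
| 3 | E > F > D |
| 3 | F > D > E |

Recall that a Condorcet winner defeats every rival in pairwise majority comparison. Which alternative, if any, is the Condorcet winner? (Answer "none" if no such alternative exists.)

Pairwise majorities:
D vs E: D preferred on 3+3 = 6 ballots; D wins 6–3.
D vs F: 3 to 6, F.
E vs F: 3+3 = 6 for E, 3 for F — E by 6–3.
No alternative is unbeaten: D loses to F; E loses to D; F loses to E. In particular D > E > F > D is a majority cycle — no Condorcet winner exists.

none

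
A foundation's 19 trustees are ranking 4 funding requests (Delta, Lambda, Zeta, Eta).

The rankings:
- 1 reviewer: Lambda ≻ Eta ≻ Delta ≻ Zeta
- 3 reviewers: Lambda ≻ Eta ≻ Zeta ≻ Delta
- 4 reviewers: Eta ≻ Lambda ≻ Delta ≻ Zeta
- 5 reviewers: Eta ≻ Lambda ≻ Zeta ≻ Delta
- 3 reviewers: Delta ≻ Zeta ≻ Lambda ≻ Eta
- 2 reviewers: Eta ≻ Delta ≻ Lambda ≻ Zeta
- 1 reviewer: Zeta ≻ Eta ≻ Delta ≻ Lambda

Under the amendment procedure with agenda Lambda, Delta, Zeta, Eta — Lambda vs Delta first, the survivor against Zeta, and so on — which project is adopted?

Round 1: Lambda vs Delta — 13–6, Lambda advances.
Round 2: Lambda vs Zeta — 15–4, Lambda advances.
Round 3: Lambda vs Eta — 7–12, Eta advances.
The agenda winner is Eta.

Eta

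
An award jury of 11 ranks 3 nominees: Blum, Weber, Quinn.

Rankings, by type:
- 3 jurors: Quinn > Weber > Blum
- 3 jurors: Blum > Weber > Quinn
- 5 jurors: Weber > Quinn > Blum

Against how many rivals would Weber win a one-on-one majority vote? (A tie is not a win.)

2

Weber against each rival (11 jurors):
Weber vs Blum: Weber, 8–3.
Weber vs Quinn: Weber is ranked higher on 3+5 = 8 ballots, Quinn on 3. Weber wins 8–3.
Weber beats Blum, Quinn — 2 pairwise wins.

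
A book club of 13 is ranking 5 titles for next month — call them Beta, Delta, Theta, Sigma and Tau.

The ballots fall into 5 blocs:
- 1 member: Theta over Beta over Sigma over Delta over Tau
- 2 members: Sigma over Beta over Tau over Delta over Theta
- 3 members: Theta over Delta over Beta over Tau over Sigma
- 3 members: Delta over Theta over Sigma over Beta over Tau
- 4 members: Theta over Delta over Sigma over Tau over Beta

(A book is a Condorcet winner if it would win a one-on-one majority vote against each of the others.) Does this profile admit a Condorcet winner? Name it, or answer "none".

Head-to-head results (13 members):
Beta vs Delta: 1+2 = 3 for Beta, 10 for Delta — Delta by 10–3.
Beta vs Theta: 2 for Beta, 11 for Theta — Theta by 11–2.
Beta vs Sigma: 4 to 9, Sigma.
Beta vs Tau: 1+2+3+3 = 9 for Beta, 4 for Tau — Beta by 9–4.
Delta vs Theta: 5 to 8, Theta.
Delta vs Sigma: Delta preferred on 3+3+4 = 10 ballots; Delta wins 10–3.
Delta vs Tau: Delta is ranked higher on 1+3+3+4 = 11 ballots, Tau on 2. Delta wins 11–2.
Theta vs Sigma: Theta preferred on 1+3+3+4 = 11 ballots; Theta wins 11–2.
Theta vs Tau: Theta is ranked higher on 1+3+3+4 = 11 ballots, Tau on 2. Theta wins 11–2.
Sigma vs Tau: Sigma is ranked higher on 1+2+3+4 = 10 ballots, Tau on 3. Sigma wins 10–3.
Theta wins every pairwise contest, so Theta is the Condorcet winner.

Theta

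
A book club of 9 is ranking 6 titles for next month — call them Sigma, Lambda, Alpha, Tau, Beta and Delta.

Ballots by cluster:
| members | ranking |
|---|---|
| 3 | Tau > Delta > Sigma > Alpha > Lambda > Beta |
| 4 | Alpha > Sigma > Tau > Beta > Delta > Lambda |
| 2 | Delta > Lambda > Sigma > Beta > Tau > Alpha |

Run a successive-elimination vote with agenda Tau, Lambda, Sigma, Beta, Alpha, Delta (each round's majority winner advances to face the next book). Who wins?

Round 1: Tau vs Lambda — 7–2, Tau advances.
Round 2: Tau vs Sigma — 3–6, Sigma advances.
Round 3: Sigma vs Beta — 9–0, Sigma advances.
Round 4: Sigma vs Alpha — 5–4, Sigma advances.
Round 5: Sigma vs Delta — 4–5, Delta advances.
Delta survives the agenda.

Delta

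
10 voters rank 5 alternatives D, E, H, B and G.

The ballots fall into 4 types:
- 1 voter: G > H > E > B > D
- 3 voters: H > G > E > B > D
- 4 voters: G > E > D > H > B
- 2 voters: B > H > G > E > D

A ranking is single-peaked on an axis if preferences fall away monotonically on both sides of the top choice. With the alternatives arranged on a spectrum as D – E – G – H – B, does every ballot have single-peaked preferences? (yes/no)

yes

Axis positions: D=1, E=2, G=3, H=4, B=5.
Type 1 (peak G at position 3): ranking walks positions 3-4-2-5-1, expanding outward from the peak — single-peaked.
Type 2 (peak H at position 4): ranking walks positions 4-3-2-5-1, expanding outward from the peak — single-peaked.
Type 3 (peak G at position 3): ranking walks positions 3-2-1-4-5, expanding outward from the peak — single-peaked.
Type 4 (peak B at position 5): ranking walks positions 5-4-3-2-1, expanding outward from the peak — single-peaked.
Every ranking is single-peaked on this axis.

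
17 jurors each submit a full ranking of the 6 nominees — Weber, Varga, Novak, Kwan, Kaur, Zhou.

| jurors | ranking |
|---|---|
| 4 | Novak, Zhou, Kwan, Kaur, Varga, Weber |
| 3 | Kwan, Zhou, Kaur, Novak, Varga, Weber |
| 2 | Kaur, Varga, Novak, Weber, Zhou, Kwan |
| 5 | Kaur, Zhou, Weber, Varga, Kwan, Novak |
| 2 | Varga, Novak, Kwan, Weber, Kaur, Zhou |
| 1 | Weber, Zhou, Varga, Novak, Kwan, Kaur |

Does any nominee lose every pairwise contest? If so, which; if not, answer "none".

Weber

Head-to-head results (17 jurors):
Weber vs Varga: Varga, 11–6.
Weber vs Novak: 5+1 = 6 for Weber, 11 for Novak — Novak by 11–6.
Weber vs Kwan: Kwan, 9–8.
Weber vs Kaur: Kaur, 14–3.
Weber–Zhou: Zhou 12–5.
Varga vs Novak: 2+5+2+1 = 10 for Varga, 7 for Novak — Varga by 10–7.
Varga–Kwan: Varga 10–7.
Varga vs Kaur: Kaur wins 14–3.
Varga vs Zhou: 2+2 = 4 for Varga, 13 for Zhou — Zhou by 13–4.
Novak vs Kwan: Novak preferred on 4+2+2+1 = 9 ballots; Novak wins 9–8.
Novak vs Kaur: Kaur, 10–7.
Novak vs Zhou: Zhou, 9–8.
Kwan vs Kaur: 10 to 7, Kwan.
Kwan vs Zhou: Zhou wins 12–5.
Kaur vs Zhou: Kaur is ranked higher on 2+5+2 = 9 ballots, Zhou on 8. Kaur wins 9–8.
Weber is beaten in every head-to-head and is the Condorcet loser.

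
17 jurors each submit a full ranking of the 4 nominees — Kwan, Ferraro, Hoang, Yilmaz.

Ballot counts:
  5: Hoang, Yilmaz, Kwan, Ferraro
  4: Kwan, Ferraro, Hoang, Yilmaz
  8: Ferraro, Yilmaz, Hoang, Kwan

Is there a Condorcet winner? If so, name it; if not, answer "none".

Pairwise majorities:
Kwan vs Ferraro: 5+4 = 9 for Kwan, 8 for Ferraro — Kwan by 9–8.
Kwan vs Hoang: 4 to 13, Hoang.
Kwan vs Yilmaz: Kwan is ranked higher on 4 ballots, Yilmaz on 13. Yilmaz wins 13–4.
Ferraro vs Hoang: 4+8 = 12 for Ferraro, 5 for Hoang — Ferraro by 12–5.
Ferraro vs Yilmaz: 12 to 5, Ferraro.
Hoang vs Yilmaz: Hoang is ranked higher on 5+4 = 9 ballots, Yilmaz on 8. Hoang wins 9–8.
Every nominee loses at least once (Kwan loses to Hoang; Ferraro loses to Kwan; Hoang loses to Ferraro; Yilmaz loses to Ferraro). The majority relation contains the cycle Kwan > Ferraro > Hoang > Kwan, so there is no Condorcet winner.

none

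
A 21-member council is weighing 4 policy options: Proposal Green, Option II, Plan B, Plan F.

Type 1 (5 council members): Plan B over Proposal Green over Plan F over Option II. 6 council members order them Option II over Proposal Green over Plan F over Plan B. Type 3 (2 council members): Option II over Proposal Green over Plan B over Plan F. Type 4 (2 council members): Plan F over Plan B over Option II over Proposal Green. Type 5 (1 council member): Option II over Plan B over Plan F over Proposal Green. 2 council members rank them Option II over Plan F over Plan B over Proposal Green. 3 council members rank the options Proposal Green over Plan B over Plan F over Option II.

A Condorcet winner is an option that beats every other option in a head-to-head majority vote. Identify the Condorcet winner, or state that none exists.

Option II

Check each pair by majority over 21 ballots:
Proposal Green vs Option II: Option II, 13–8.
Proposal Green vs Plan B: Proposal Green wins 11–10.
Proposal Green vs Plan F: Proposal Green, 16–5.
Option II vs Plan B: Option II, 11–10.
Option II vs Plan F: Option II wins 11–10.
Plan B–Plan F: Plan B 11–10.
Option II defeats every rival head-to-head and is the Condorcet winner.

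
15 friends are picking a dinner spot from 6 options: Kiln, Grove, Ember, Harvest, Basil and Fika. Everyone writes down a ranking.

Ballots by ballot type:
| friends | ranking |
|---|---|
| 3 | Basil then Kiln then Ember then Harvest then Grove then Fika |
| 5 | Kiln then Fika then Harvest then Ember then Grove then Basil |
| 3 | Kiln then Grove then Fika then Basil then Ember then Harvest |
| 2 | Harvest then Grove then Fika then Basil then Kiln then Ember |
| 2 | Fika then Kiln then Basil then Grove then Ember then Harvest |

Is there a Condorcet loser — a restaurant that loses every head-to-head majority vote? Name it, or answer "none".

Head-to-head results (15 friends):
Kiln vs Grove: Kiln wins 13–2.
Kiln vs Ember: Kiln wins 15–0.
Kiln vs Harvest: 13 to 2, Kiln.
Kiln vs Basil: 5+3+2 = 10 for Kiln, 5 for Basil — Kiln by 10–5.
Kiln vs Fika: 3+5+3 = 11 for Kiln, 4 for Fika — Kiln by 11–4.
Grove vs Ember: Grove preferred on 3+2+2 = 7 ballots; Ember wins 8–7.
Grove vs Harvest: Harvest, 10–5.
Grove vs Basil: Grove, 10–5.
Grove vs Fika: 8 to 7, Grove.
Ember vs Harvest: Ember, 8–7.
Ember vs Basil: Basil, 10–5.
Ember vs Fika: Fika wins 12–3.
Harvest vs Basil: 7 to 8, Basil.
Harvest vs Fika: Harvest is ranked higher on 3+2 = 5 ballots, Fika on 10. Fika wins 10–5.
Basil vs Fika: Basil is ranked higher on 3 ballots, Fika on 12. Fika wins 12–3.
Every restaurant wins at least one matchup (Kiln beats Grove; Grove beats Basil; Ember beats Grove; Harvest beats Grove; Basil beats Ember; Fika beats Ember), so there is no Condorcet loser.

none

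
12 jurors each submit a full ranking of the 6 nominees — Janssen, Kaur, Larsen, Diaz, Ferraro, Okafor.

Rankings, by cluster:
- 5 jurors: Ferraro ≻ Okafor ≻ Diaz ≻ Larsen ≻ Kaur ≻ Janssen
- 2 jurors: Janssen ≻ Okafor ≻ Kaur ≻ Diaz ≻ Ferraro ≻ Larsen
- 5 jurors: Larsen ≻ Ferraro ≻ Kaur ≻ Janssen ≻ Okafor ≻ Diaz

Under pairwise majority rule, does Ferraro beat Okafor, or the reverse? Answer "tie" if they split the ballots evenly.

Ferraro

Ballots ranking Ferraro above Okafor: 5 + 5 = 10.
Ballots ranking Okafor above Ferraro: 12 − 10 = 2.
Ferraro wins the head-to-head 10–2.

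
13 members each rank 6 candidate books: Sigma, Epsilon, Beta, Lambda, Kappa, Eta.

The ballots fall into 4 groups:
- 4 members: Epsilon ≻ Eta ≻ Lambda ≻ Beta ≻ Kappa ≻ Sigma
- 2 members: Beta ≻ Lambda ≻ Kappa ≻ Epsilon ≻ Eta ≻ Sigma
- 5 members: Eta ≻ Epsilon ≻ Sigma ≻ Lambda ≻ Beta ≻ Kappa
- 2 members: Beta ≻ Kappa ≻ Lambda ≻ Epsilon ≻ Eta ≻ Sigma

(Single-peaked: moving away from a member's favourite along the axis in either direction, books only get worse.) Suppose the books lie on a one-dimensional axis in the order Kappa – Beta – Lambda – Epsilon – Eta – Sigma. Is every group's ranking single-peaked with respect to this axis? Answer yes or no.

Axis positions: Kappa=1, Beta=2, Lambda=3, Epsilon=4, Eta=5, Sigma=6.
Group 1 (peak Epsilon at position 4): ranking walks positions 4-5-3-2-1-6, expanding outward from the peak — single-peaked.
Group 2 (peak Beta at position 2): ranking walks positions 2-3-1-4-5-6, expanding outward from the peak — single-peaked.
Group 3 (peak Eta at position 5): ranking walks positions 5-4-6-3-2-1, expanding outward from the peak — single-peaked.
Group 4 (peak Beta at position 2): ranking walks positions 2-1-3-4-5-6, expanding outward from the peak — single-peaked.
Every ranking is single-peaked on this axis.

yes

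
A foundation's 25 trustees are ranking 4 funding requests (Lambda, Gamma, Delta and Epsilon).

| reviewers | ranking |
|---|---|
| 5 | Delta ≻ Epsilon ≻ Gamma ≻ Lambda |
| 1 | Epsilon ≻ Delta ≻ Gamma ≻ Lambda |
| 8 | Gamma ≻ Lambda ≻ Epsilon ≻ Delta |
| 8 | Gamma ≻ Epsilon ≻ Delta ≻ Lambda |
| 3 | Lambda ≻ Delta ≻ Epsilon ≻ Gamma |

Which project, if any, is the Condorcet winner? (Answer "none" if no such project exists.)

Check each pair by majority over 25 ballots:
Lambda vs Gamma: Lambda preferred on 3 ballots; Gamma wins 22–3.
Lambda vs Delta: 11 to 14, Delta.
Lambda vs Epsilon: 11 to 14, Epsilon.
Gamma vs Delta: 16 to 9, Gamma.
Gamma vs Epsilon: Gamma preferred on 8+8 = 16 ballots; Gamma wins 16–9.
Delta vs Epsilon: 5+3 = 8 for Delta, 17 for Epsilon — Epsilon by 17–8.
Only Gamma has no losses; Gamma is the Condorcet winner.

Gamma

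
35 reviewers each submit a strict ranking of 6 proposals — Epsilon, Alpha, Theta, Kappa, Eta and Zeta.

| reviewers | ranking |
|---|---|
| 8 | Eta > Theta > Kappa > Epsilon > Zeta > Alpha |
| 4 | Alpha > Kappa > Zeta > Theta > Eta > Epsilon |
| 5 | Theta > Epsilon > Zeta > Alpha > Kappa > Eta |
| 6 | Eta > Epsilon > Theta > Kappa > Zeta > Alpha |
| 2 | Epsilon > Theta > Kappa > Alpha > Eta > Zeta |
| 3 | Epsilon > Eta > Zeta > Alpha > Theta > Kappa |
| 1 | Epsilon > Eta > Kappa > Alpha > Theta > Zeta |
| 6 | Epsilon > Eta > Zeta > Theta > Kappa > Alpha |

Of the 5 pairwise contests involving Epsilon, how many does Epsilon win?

4

Epsilon against each rival (35 reviewers):
Epsilon vs Alpha: Epsilon preferred on 31 ballots; Epsilon wins 31–4.
Epsilon vs Theta: Epsilon wins 18–17.
Epsilon vs Kappa: 5+6+2+3+1+6 = 23 for Epsilon, 12 for Kappa — Epsilon by 23–12.
Epsilon vs Eta: Eta wins 18–17.
Epsilon vs Zeta: Epsilon is ranked higher on 31 ballots, Zeta on 4. Epsilon wins 31–4.
Epsilon beats Alpha, Theta, Kappa, Zeta; loses to Eta — 4 pairwise wins.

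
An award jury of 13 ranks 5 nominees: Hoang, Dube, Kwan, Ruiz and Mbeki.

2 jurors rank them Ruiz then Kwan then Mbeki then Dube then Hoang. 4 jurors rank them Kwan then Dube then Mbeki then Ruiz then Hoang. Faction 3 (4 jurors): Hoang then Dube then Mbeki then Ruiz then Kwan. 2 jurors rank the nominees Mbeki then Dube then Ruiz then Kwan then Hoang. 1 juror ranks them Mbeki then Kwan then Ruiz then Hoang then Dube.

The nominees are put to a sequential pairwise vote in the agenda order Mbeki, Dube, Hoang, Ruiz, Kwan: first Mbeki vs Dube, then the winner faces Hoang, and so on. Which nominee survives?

Round 1: Mbeki vs Dube — 5–8, Dube advances.
Round 2: Dube vs Hoang — 8–5, Dube advances.
Round 3: Dube vs Ruiz — 10–3, Dube advances.
Round 4: Dube vs Kwan — 6–7, Kwan advances.
Kwan survives the agenda.

Kwan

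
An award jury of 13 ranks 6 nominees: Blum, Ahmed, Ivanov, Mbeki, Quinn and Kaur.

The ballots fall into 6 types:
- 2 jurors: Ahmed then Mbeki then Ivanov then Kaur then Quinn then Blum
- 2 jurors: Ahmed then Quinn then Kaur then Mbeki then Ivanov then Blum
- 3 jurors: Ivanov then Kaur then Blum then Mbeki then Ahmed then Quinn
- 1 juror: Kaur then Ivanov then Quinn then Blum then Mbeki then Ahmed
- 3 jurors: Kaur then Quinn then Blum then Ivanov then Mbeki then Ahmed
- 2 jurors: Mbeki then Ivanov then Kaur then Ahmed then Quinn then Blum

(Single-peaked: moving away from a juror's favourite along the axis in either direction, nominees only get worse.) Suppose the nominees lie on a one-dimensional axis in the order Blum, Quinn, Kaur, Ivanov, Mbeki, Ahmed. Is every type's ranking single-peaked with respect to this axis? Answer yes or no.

no

Axis positions: Blum=1, Quinn=2, Kaur=3, Ivanov=4, Mbeki=5, Ahmed=6.
Type 1 (peak Ahmed at position 6): ranking walks positions 6-5-4-3-2-1, expanding outward from the peak — single-peaked.
Type 2: ranking walks positions 6-2-3-5-4-1; Quinn is ranked above Mbeki even though Mbeki lies between Quinn and the peak Ahmed on the axis — preferences dip and rise again. Not single-peaked.
Type 3: ranking walks positions 4-3-1-5-6-2; Blum is ranked above Quinn even though Quinn lies between Blum and the peak Ivanov on the axis — preferences dip and rise again. Not single-peaked.
Type 4 (peak Kaur at position 3): ranking walks positions 3-4-2-1-5-6, expanding outward from the peak — single-peaked.
Type 5 (peak Kaur at position 3): ranking walks positions 3-2-1-4-5-6, expanding outward from the peak — single-peaked.
Type 6 (peak Mbeki at position 5): ranking walks positions 5-4-3-6-2-1, expanding outward from the peak — single-peaked.
Type 2 violates single-peakedness, so the profile is not single-peaked on this axis.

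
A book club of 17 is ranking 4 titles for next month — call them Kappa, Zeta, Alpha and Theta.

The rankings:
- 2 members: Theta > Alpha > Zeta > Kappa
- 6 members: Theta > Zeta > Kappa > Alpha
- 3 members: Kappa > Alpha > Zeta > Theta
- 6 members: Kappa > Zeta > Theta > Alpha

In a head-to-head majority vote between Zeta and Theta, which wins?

Ballots ranking Zeta above Theta: 3 + 6 = 9.
Ballots ranking Theta above Zeta: 17 − 9 = 8.
Zeta wins the head-to-head 9–8.

Zeta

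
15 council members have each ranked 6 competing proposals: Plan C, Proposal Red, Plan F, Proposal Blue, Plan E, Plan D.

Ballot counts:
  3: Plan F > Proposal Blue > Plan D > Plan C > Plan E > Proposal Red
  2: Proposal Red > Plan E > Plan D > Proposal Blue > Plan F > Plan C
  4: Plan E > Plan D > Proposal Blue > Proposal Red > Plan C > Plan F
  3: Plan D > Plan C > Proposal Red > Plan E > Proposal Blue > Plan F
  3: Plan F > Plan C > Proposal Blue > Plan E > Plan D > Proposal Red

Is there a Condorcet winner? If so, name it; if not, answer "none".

none

Head-to-head results (15 council members):
Plan C vs Proposal Red: Plan C preferred on 3+3+3 = 9 ballots; Plan C wins 9–6.
Plan C vs Plan F: Plan C preferred on 4+3 = 7 ballots; Plan F wins 8–7.
Plan C vs Proposal Blue: Plan C preferred on 3+3 = 6 ballots; Proposal Blue wins 9–6.
Plan C vs Plan E: 3+3+3 = 9 for Plan C, 6 for Plan E — Plan C by 9–6.
Plan C vs Plan D: 3 to 12, Plan D.
Proposal Red vs Plan F: 9 to 6, Proposal Red.
Proposal Red vs Proposal Blue: 2+3 = 5 for Proposal Red, 10 for Proposal Blue — Proposal Blue by 10–5.
Proposal Red vs Plan E: Proposal Red is ranked higher on 2+3 = 5 ballots, Plan E on 10. Plan E wins 10–5.
Proposal Red vs Plan D: 2 to 13, Plan D.
Plan F vs Proposal Blue: 6 to 9, Proposal Blue.
Plan F vs Plan E: 3+3 = 6 for Plan F, 9 for Plan E — Plan E by 9–6.
Plan F vs Plan D: Plan F preferred on 3+3 = 6 ballots; Plan D wins 9–6.
Proposal Blue vs Plan E: Proposal Blue is ranked higher on 3+3 = 6 ballots, Plan E on 9. Plan E wins 9–6.
Proposal Blue vs Plan D: Proposal Blue is ranked higher on 3+3 = 6 ballots, Plan D on 9. Plan D wins 9–6.
Plan E vs Plan D: 9 to 6, Plan E.
Each option drops at least one matchup (Plan C loses to Plan F; Proposal Red loses to Plan C; Plan F loses to Proposal Red; Proposal Blue loses to Plan E; Plan E loses to Plan C; Plan D loses to Plan E); the cycle Plan C > Proposal Red > Plan F > Plan C rules out a Condorcet winner.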